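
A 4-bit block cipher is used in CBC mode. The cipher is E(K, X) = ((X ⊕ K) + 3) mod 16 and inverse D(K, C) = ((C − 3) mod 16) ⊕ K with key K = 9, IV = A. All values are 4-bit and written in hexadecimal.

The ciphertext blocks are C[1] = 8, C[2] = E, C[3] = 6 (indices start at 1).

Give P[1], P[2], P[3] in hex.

CBC decryption: P_i = D(K, C_i) ⊕ C_{i−1}, with C_{0} = IV.
P[1]: D(K, 8) = C; C ⊕ A = 6.
P[2]: D(K, E) = 2; 2 ⊕ 8 = A.
P[3]: D(K, 6) = A; A ⊕ E = 4.

P[1] = 6, P[2] = A, P[3] = 4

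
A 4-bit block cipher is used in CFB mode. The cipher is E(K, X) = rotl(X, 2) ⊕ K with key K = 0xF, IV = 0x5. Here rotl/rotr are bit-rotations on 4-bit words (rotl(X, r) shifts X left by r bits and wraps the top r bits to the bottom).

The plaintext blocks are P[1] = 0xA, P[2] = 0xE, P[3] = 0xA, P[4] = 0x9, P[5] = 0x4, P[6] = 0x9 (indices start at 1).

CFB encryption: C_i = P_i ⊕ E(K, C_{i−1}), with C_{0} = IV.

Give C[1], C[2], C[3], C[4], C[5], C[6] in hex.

C[1] = 0x0, C[2] = 0x1, C[3] = 0x1, C[4] = 0x2, C[5] = 0x3, C[6] = 0xA

C[1]: E(K, 0x5) = 0xA; 0xA ⊕ 0xA = 0x0.
C[2]: E(K, 0x0) = 0xF; 0xE ⊕ 0xF = 0x1.
C[3]: E(K, 0x1) = 0xB; 0xA ⊕ 0xB = 0x1.
C[4]: E(K, 0x1) = 0xB; 0x9 ⊕ 0xB = 0x2.
C[5]: E(K, 0x2) = 0x7; 0x4 ⊕ 0x7 = 0x3.
C[6]: E(K, 0x3) = 0x3; 0x9 ⊕ 0x3 = 0xA.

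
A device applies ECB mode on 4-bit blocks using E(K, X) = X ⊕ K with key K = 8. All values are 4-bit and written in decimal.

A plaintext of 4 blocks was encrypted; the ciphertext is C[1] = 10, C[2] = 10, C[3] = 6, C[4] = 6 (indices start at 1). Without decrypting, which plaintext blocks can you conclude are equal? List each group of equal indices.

P[1] = P[2]; P[3] = P[4]

ECB encrypts each block independently with the same key, so equal ciphertext blocks imply equal plaintext blocks.
C[1] = C[2] = 10, so P[1] = P[2].
C[3] = C[4] = 6, so P[3] = P[4].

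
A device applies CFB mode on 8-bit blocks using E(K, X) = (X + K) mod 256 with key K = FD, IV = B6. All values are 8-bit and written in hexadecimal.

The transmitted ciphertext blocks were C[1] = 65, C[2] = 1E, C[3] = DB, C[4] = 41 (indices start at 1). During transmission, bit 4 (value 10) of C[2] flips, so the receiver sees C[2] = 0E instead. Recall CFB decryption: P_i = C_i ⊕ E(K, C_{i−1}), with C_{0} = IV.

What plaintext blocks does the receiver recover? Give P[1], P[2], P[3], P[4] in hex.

Only C[2] changed, to 0E. In CFB, a change in C_i flips the same bit in P_i and garbles P_{i+1}. Decrypting the received ciphertext:
P[1]: E(K, B6) = B3; 65 ⊕ B3 = D6.
P[2]: E(K, 65) = 62; 0E ⊕ 62 = 6C.
P[3]: E(K, 0E) = 0B; DB ⊕ 0B = D0.
P[4]: E(K, DB) = D8; 41 ⊕ D8 = 99.
Blocks that differ from the original plaintext: P[2], P[3].

P[1] = D6, P[2] = 6C, P[3] = D0, P[4] = 99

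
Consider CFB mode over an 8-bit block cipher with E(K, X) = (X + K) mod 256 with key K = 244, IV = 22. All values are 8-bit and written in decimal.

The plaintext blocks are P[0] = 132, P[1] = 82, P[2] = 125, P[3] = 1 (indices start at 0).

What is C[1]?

C[1] = 208

CFB encryption: C_i = P_i ⊕ E(K, C_{i−1}), with C_{−1} = IV.
C[0]: E(K, 22) = 10; 132 ⊕ 10 = 142.
C[1]: E(K, 142) = 130; 82 ⊕ 130 = 208.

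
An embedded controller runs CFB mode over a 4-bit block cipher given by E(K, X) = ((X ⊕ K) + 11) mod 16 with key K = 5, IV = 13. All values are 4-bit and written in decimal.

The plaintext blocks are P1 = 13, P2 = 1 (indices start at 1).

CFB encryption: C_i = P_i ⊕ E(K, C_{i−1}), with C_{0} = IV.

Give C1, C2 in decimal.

C1: E(K, 13) = 3; 13 ⊕ 3 = 14.
C2: E(K, 14) = 6; 1 ⊕ 6 = 7.

C1 = 14, C2 = 7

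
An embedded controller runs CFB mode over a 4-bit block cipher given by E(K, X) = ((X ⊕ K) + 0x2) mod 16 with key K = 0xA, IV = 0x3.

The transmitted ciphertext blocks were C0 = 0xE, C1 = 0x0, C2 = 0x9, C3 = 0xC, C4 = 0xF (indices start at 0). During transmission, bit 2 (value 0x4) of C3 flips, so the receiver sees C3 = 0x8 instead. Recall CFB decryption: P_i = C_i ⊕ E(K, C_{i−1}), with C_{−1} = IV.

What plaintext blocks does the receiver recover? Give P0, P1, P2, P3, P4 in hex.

Only C3 changed, to 0x8. In CFB, a change in C_i flips the same bit in P_i and garbles P_{i+1}. Decrypting the received ciphertext:
P0: E(K, 0x3) = 0xB; 0xE ⊕ 0xB = 0x5.
P1: E(K, 0xE) = 0x6; 0x0 ⊕ 0x6 = 0x6.
P2: E(K, 0x0) = 0xC; 0x9 ⊕ 0xC = 0x5.
P3: E(K, 0x9) = 0x5; 0x8 ⊕ 0x5 = 0xD.
P4: E(K, 0x8) = 0x4; 0xF ⊕ 0x4 = 0xB.
Blocks that differ from the original plaintext: P3, P4.

P0 = 0x5, P1 = 0x6, P2 = 0x5, P3 = 0xD, P4 = 0xB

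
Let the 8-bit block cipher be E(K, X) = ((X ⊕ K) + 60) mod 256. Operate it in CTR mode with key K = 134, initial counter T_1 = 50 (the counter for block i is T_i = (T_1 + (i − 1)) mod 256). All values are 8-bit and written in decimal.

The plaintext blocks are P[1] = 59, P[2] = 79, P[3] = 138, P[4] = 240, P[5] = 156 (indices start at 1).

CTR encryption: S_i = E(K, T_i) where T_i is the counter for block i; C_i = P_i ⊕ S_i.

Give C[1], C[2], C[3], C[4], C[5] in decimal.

C[1] = 203, C[2] = 190, C[3] = 100, C[4] = 31, C[5] = 112

C[1]: T = 50, S = E(K, T) = 240; 59 ⊕ 240 = 203.
C[2]: T = 51, S = E(K, T) = 241; 79 ⊕ 241 = 190.
C[3]: T = 52, S = E(K, T) = 238; 138 ⊕ 238 = 100.
C[4]: T = 53, S = E(K, T) = 239; 240 ⊕ 239 = 31.
C[5]: T = 54, S = E(K, T) = 236; 156 ⊕ 236 = 112.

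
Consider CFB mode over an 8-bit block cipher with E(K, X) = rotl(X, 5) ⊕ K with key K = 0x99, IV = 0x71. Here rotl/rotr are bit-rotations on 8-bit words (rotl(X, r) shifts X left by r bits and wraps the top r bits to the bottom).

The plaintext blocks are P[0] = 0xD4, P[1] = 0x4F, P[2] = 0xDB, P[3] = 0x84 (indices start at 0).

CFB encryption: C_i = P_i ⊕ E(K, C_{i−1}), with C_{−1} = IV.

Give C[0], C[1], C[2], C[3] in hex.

C[0] = 0x63, C[1] = 0xBA, C[2] = 0x15, C[3] = 0xBF

C[0]: E(K, 0x71) = 0xB7; 0xD4 ⊕ 0xB7 = 0x63.
C[1]: E(K, 0x63) = 0xF5; 0x4F ⊕ 0xF5 = 0xBA.
C[2]: E(K, 0xBA) = 0xCE; 0xDB ⊕ 0xCE = 0x15.
C[3]: E(K, 0x15) = 0x3B; 0x84 ⊕ 0x3B = 0xBF.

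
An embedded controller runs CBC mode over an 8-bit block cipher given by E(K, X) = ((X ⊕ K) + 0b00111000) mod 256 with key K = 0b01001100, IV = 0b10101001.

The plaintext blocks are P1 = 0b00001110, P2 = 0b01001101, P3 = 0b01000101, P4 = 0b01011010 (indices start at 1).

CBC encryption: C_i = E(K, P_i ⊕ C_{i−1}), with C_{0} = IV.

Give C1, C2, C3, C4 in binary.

C1: P1 ⊕ 0b10101001 = 0b10100111; E(K, 0b10100111) = 0b00100011.
C2: P2 ⊕ 0b00100011 = 0b01101110; E(K, 0b01101110) = 0b01011010.
C3: P3 ⊕ 0b01011010 = 0b00011111; E(K, 0b00011111) = 0b10001011.
C4: P4 ⊕ 0b10001011 = 0b11010001; E(K, 0b11010001) = 0b11010101.

C1 = 0b00100011, C2 = 0b01011010, C3 = 0b10001011, C4 = 0b11010101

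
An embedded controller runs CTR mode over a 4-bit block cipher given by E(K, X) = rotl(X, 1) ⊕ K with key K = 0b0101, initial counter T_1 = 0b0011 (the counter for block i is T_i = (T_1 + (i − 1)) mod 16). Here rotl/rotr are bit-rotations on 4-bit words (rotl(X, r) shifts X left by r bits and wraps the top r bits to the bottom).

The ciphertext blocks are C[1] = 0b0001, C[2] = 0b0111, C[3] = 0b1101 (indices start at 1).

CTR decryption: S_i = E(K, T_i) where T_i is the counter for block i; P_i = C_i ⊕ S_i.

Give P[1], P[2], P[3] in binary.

P[1] = 0b0010, P[2] = 0b1010, P[3] = 0b0010

P[1]: T = 0b0011, S = E(K, T) = 0b0011; 0b0001 ⊕ 0b0011 = 0b0010.
P[2]: T = 0b0100, S = E(K, T) = 0b1101; 0b0111 ⊕ 0b1101 = 0b1010.
P[3]: T = 0b0101, S = E(K, T) = 0b1111; 0b1101 ⊕ 0b1111 = 0b0010.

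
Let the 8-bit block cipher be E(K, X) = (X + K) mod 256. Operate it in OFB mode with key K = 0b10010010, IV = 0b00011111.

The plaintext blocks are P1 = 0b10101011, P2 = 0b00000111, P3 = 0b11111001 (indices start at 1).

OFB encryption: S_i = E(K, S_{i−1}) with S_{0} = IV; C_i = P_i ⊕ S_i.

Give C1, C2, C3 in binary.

C1 = 0b00011010, C2 = 0b01000100, C3 = 0b00101100

C1: S = E(K, 0b00011111) = 0b10110001; 0b10101011 ⊕ 0b10110001 = 0b00011010.
C2: S = E(K, 0b10110001) = 0b01000011; 0b00000111 ⊕ 0b01000011 = 0b01000100.
C3: S = E(K, 0b01000011) = 0b11010101; 0b11111001 ⊕ 0b11010101 = 0b00101100.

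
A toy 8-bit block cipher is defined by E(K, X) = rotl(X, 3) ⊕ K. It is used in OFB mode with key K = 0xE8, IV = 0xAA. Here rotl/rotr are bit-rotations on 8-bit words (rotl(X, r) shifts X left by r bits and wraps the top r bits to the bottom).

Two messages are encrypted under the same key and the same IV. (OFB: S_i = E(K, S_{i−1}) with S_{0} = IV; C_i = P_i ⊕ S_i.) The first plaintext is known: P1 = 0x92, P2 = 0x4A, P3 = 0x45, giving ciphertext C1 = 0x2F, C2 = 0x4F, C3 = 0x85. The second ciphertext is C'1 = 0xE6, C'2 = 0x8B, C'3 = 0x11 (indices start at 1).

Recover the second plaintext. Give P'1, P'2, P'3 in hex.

In OFB with a reused IV, both messages share the same keystream S_i, so C_i ⊕ C'_i = P_i ⊕ P'_i and thus P'_i = P_i ⊕ C_i ⊕ C'_i.
P'1: 0x92 ⊕ 0x2F ⊕ 0xE6 = 0x5B.
P'2: 0x4A ⊕ 0x4F ⊕ 0x8B = 0x8E.
P'3: 0x45 ⊕ 0x85 ⊕ 0x11 = 0xD1.

P'1 = 0x5B, P'2 = 0x8E, P'3 = 0xD1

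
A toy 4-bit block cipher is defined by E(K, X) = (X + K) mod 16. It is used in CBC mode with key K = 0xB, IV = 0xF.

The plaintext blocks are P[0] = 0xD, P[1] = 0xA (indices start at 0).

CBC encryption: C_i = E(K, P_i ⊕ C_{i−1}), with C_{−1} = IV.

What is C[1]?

C[0]: P[0] ⊕ 0xF = 0x2; E(K, 0x2) = 0xD.
C[1]: P[1] ⊕ 0xD = 0x7; E(K, 0x7) = 0x2.

C[1] = 0x2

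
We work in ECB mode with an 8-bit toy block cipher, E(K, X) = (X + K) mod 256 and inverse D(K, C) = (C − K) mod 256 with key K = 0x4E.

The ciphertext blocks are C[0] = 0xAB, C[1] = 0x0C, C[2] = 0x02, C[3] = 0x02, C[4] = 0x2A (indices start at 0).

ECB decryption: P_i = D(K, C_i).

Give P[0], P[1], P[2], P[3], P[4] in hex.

P[0]: D(K, 0xAB) = 0x5D.
P[1]: D(K, 0x0C) = 0xBE.
P[2]: D(K, 0x02) = 0xB4.
P[3]: D(K, 0x02) = 0xB4.
P[4]: D(K, 0x2A) = 0xDC.

P[0] = 0x5D, P[1] = 0xBE, P[2] = 0xB4, P[3] = 0xB4, P[4] = 0xDC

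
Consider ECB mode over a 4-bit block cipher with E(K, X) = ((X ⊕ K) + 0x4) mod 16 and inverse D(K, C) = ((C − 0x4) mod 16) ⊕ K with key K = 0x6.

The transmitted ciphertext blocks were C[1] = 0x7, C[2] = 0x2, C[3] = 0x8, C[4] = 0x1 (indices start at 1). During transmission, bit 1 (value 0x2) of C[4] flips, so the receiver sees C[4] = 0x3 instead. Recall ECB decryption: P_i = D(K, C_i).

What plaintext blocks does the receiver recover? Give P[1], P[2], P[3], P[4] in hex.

Only C[4] changed, to 0x3. In ECB, a change in C_i affects only P_i. Decrypting the received ciphertext:
P[1]: D(K, 0x7) = 0x5.
P[2]: D(K, 0x2) = 0x8.
P[3]: D(K, 0x8) = 0x2.
P[4]: D(K, 0x3) = 0x9.
Blocks that differ from the original plaintext: P[4].

P[1] = 0x5, P[2] = 0x8, P[3] = 0x2, P[4] = 0x9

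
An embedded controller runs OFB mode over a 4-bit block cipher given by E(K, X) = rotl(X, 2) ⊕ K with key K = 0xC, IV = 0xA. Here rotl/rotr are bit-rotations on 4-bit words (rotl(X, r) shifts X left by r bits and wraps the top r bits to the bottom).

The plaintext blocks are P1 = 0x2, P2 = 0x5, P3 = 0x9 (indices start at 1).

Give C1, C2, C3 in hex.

OFB encryption: S_i = E(K, S_{i−1}) with S_{0} = IV; C_i = P_i ⊕ S_i.
C1: S = E(K, 0xA) = 0x6; 0x2 ⊕ 0x6 = 0x4.
C2: S = E(K, 0x6) = 0x5; 0x5 ⊕ 0x5 = 0x0.
C3: S = E(K, 0x5) = 0x9; 0x9 ⊕ 0x9 = 0x0.

C1 = 0x4, C2 = 0x0, C3 = 0x0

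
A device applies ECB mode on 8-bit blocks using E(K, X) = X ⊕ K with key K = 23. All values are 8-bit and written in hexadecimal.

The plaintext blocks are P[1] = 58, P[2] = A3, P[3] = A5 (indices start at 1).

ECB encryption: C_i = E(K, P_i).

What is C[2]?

C[2]: E(K, A3) = 80.

C[2] = 80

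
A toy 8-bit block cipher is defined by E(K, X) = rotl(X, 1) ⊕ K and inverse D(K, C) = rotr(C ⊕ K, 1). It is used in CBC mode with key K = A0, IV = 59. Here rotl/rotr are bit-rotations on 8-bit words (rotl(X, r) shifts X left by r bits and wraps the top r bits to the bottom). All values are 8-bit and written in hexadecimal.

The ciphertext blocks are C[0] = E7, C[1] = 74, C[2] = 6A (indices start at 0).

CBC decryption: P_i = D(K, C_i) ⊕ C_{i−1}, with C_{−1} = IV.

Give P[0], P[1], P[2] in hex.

P[0] = FA, P[1] = 8D, P[2] = 11

P[0]: D(K, E7) = A3; A3 ⊕ 59 = FA.
P[1]: D(K, 74) = 6A; 6A ⊕ E7 = 8D.
P[2]: D(K, 6A) = 65; 65 ⊕ 74 = 11.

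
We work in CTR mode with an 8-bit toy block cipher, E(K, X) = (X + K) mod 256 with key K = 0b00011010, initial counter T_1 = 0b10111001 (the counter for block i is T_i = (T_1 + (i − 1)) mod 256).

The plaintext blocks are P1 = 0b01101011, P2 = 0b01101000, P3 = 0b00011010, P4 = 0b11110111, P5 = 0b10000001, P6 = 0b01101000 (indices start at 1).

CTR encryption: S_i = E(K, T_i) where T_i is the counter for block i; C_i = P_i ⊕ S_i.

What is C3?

C1: T = 0b10111001, S = E(K, T) = 0b11010011; 0b01101011 ⊕ 0b11010011 = 0b10111000.
C2: T = 0b10111010, S = E(K, T) = 0b11010100; 0b01101000 ⊕ 0b11010100 = 0b10111100.
C3: T = 0b10111011, S = E(K, T) = 0b11010101; 0b00011010 ⊕ 0b11010101 = 0b11001111.

C3 = 0b11001111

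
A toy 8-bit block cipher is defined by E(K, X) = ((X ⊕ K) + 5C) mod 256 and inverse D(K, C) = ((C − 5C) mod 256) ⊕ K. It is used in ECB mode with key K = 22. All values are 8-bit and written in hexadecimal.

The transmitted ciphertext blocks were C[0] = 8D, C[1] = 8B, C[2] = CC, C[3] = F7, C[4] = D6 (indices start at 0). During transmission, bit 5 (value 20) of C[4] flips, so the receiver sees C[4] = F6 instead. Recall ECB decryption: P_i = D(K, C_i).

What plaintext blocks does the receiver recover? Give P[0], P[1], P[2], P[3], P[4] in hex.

P[0] = 13, P[1] = 0D, P[2] = 52, P[3] = B9, P[4] = B8

Only C[4] changed, to F6. In ECB, a change in C_i affects only P_i. Decrypting the received ciphertext:
P[0]: D(K, 8D) = 13.
P[1]: D(K, 8B) = 0D.
P[2]: D(K, CC) = 52.
P[3]: D(K, F7) = B9.
P[4]: D(K, F6) = B8.
Blocks that differ from the original plaintext: P[4].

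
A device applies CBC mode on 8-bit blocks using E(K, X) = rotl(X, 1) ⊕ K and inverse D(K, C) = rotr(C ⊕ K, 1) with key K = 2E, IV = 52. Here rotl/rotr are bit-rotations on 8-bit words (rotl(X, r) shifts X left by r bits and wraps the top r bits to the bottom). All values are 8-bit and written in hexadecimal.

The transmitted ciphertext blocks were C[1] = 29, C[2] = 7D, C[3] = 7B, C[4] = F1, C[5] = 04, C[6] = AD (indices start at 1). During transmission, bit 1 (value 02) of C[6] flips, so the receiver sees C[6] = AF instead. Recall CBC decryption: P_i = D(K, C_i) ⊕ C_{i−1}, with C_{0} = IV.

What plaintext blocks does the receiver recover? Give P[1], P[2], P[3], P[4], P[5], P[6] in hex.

P[1] = D1, P[2] = 80, P[3] = D7, P[4] = 94, P[5] = E4, P[6] = C4

Only C[6] changed, to AF. In CBC, a change in C_i garbles P_i and flips the same bit in P_{i+1}. Decrypting the received ciphertext:
P[1]: D(K, 29) = 83; 83 ⊕ 52 = D1.
P[2]: D(K, 7D) = A9; A9 ⊕ 29 = 80.
P[3]: D(K, 7B) = AA; AA ⊕ 7D = D7.
P[4]: D(K, F1) = EF; EF ⊕ 7B = 94.
P[5]: D(K, 04) = 15; 15 ⊕ F1 = E4.
P[6]: D(K, AF) = C0; C0 ⊕ 04 = C4.
Blocks that differ from the original plaintext: P[6].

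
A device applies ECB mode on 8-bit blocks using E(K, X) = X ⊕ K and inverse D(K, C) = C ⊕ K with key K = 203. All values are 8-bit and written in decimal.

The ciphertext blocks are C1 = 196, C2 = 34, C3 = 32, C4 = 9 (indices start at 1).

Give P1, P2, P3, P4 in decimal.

ECB decryption: P_i = D(K, C_i).
P1: D(K, 196) = 15.
P2: D(K, 34) = 233.
P3: D(K, 32) = 235.
P4: D(K, 9) = 194.

P1 = 15, P2 = 233, P3 = 235, P4 = 194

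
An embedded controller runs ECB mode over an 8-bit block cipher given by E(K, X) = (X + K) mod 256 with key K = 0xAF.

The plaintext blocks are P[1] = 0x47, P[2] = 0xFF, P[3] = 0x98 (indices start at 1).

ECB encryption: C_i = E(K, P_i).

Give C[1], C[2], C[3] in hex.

C[1] = 0xF6, C[2] = 0xAE, C[3] = 0x47

C[1]: E(K, 0x47) = 0xF6.
C[2]: E(K, 0xFF) = 0xAE.
C[3]: E(K, 0x98) = 0x47.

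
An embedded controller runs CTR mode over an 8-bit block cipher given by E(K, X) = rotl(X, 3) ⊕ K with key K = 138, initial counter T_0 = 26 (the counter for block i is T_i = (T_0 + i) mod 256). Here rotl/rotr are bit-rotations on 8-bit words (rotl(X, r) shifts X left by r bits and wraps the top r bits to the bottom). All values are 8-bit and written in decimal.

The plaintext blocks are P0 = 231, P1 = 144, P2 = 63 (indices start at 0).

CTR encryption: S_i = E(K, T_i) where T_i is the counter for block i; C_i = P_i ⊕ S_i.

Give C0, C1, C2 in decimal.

C0: T = 26, S = E(K, T) = 90; 231 ⊕ 90 = 189.
C1: T = 27, S = E(K, T) = 82; 144 ⊕ 82 = 194.
C2: T = 28, S = E(K, T) = 106; 63 ⊕ 106 = 85.

C0 = 189, C1 = 194, C2 = 85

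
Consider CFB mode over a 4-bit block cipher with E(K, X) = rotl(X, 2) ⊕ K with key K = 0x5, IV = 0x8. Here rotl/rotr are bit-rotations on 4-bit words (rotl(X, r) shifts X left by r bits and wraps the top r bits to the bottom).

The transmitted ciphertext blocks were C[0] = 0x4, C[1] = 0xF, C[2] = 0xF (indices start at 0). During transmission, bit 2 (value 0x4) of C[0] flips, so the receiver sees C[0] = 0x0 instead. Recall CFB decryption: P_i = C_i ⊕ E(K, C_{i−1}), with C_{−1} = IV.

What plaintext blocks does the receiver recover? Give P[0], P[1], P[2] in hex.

Only C[0] changed, to 0x0. In CFB, a change in C_i flips the same bit in P_i and garbles P_{i+1}. Decrypting the received ciphertext:
P[0]: E(K, 0x8) = 0x7; 0x0 ⊕ 0x7 = 0x7.
P[1]: E(K, 0x0) = 0x5; 0xF ⊕ 0x5 = 0xA.
P[2]: E(K, 0xF) = 0xA; 0xF ⊕ 0xA = 0x5.
Blocks that differ from the original plaintext: P[0], P[1].

P[0] = 0x7, P[1] = 0xA, P[2] = 0x5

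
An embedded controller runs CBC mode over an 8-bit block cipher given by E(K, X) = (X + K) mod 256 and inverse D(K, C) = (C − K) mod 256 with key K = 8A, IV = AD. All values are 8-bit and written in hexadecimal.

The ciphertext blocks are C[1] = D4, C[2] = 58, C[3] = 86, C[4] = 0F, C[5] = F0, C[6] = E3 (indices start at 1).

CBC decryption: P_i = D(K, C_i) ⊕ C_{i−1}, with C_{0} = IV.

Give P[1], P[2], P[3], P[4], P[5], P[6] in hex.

P[1] = E7, P[2] = 1A, P[3] = A4, P[4] = 03, P[5] = 69, P[6] = A9

P[1]: D(K, D4) = 4A; 4A ⊕ AD = E7.
P[2]: D(K, 58) = CE; CE ⊕ D4 = 1A.
P[3]: D(K, 86) = FC; FC ⊕ 58 = A4.
P[4]: D(K, 0F) = 85; 85 ⊕ 86 = 03.
P[5]: D(K, F0) = 66; 66 ⊕ 0F = 69.
P[6]: D(K, E3) = 59; 59 ⊕ F0 = A9.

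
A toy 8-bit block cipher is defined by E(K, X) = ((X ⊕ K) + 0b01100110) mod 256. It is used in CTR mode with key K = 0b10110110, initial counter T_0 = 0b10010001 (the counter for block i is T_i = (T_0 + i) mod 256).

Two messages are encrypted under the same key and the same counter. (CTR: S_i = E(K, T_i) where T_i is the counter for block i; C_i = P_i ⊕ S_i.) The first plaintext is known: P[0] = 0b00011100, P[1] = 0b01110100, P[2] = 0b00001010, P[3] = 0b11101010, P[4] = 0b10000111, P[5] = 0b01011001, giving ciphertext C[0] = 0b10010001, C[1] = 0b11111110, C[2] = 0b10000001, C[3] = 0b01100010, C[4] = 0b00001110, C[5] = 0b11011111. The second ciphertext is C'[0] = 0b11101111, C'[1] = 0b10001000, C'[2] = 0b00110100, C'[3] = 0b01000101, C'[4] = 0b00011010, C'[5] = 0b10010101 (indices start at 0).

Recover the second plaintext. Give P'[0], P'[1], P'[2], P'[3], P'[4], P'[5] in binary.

P'[0] = 0b01100010, P'[1] = 0b00000010, P'[2] = 0b10111111, P'[3] = 0b11001101, P'[4] = 0b10010011, P'[5] = 0b00010011

In CTR with a reused counter, both messages share the same keystream S_i, so C_i ⊕ C'_i = P_i ⊕ P'_i and thus P'_i = P_i ⊕ C_i ⊕ C'_i.
P'[0]: 0b00011100 ⊕ 0b10010001 ⊕ 0b11101111 = 0b01100010.
P'[1]: 0b01110100 ⊕ 0b11111110 ⊕ 0b10001000 = 0b00000010.
P'[2]: 0b00001010 ⊕ 0b10000001 ⊕ 0b00110100 = 0b10111111.
P'[3]: 0b11101010 ⊕ 0b01100010 ⊕ 0b01000101 = 0b11001101.
P'[4]: 0b10000111 ⊕ 0b00001110 ⊕ 0b00011010 = 0b10010011.
P'[5]: 0b01011001 ⊕ 0b11011111 ⊕ 0b10010101 = 0b00010011.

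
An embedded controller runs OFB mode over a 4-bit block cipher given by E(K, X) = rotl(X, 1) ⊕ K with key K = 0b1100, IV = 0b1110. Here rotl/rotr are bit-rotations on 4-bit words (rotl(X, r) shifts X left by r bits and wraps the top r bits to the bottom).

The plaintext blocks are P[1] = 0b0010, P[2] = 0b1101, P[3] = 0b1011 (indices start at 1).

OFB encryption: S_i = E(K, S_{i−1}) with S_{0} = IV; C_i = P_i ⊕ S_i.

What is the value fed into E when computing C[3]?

C[1]: S = E(K, 0b1110) = 0b0001; 0b0010 ⊕ 0b0001 = 0b0011.
C[2]: S = E(K, 0b0001) = 0b1110; 0b1101 ⊕ 0b1110 = 0b0011.
C[3]: S = E(K, 0b1110) = 0b0001; 0b1011 ⊕ 0b0001 = 0b1010.
So the input to E for block [3] is 0b1110.

0b1110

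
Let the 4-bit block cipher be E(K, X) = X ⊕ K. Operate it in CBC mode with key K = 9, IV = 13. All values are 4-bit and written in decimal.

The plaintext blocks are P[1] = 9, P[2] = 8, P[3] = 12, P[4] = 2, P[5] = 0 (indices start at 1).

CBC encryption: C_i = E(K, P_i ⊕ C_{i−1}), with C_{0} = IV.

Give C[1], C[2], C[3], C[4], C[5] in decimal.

C[1]: P[1] ⊕ 13 = 4; E(K, 4) = 13.
C[2]: P[2] ⊕ 13 = 5; E(K, 5) = 12.
C[3]: P[3] ⊕ 12 = 0; E(K, 0) = 9.
C[4]: P[4] ⊕ 9 = 11; E(K, 11) = 2.
C[5]: P[5] ⊕ 2 = 2; E(K, 2) = 11.

C[1] = 13, C[2] = 12, C[3] = 9, C[4] = 2, C[5] = 11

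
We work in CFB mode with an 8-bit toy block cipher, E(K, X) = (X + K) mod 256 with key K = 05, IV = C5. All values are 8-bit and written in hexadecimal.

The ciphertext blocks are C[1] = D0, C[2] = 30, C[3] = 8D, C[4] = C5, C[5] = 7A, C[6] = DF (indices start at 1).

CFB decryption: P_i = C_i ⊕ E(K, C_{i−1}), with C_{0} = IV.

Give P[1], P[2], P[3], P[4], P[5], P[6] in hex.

P[1] = 1A, P[2] = E5, P[3] = B8, P[4] = 57, P[5] = B0, P[6] = A0

P[1]: E(K, C5) = CA; D0 ⊕ CA = 1A.
P[2]: E(K, D0) = D5; 30 ⊕ D5 = E5.
P[3]: E(K, 30) = 35; 8D ⊕ 35 = B8.
P[4]: E(K, 8D) = 92; C5 ⊕ 92 = 57.
P[5]: E(K, C5) = CA; 7A ⊕ CA = B0.
P[6]: E(K, 7A) = 7F; DF ⊕ 7F = A0.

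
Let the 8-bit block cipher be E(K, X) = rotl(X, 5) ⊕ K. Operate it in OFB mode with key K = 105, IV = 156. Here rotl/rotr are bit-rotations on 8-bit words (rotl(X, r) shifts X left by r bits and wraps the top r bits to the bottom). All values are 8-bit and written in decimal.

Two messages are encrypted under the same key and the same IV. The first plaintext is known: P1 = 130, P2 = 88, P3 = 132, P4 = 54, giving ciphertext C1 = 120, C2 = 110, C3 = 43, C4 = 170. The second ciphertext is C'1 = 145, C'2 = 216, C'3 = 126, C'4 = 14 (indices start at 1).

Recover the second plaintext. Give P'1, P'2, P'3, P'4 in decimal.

In OFB with a reused IV, both messages share the same keystream S_i, so C_i ⊕ C'_i = P_i ⊕ P'_i and thus P'_i = P_i ⊕ C_i ⊕ C'_i.
P'1: 130 ⊕ 120 ⊕ 145 = 107.
P'2: 88 ⊕ 110 ⊕ 216 = 238.
P'3: 132 ⊕ 43 ⊕ 126 = 209.
P'4: 54 ⊕ 170 ⊕ 14 = 146.

P'1 = 107, P'2 = 238, P'3 = 209, P'4 = 146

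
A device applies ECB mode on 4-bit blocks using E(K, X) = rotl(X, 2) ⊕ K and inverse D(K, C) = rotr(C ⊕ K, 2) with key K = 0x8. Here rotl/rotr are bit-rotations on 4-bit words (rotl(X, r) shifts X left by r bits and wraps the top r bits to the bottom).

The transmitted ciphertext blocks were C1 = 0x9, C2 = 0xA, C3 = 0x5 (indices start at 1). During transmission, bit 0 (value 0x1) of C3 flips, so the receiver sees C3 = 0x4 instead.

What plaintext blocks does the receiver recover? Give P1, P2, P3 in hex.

P1 = 0x4, P2 = 0x8, P3 = 0x3

ECB decryption: P_i = D(K, C_i).
Only C3 changed, to 0x4. In ECB, a change in C_i affects only P_i. Decrypting the received ciphertext:
P1: D(K, 0x9) = 0x4.
P2: D(K, 0xA) = 0x8.
P3: D(K, 0x4) = 0x3.
Blocks that differ from the original plaintext: P3.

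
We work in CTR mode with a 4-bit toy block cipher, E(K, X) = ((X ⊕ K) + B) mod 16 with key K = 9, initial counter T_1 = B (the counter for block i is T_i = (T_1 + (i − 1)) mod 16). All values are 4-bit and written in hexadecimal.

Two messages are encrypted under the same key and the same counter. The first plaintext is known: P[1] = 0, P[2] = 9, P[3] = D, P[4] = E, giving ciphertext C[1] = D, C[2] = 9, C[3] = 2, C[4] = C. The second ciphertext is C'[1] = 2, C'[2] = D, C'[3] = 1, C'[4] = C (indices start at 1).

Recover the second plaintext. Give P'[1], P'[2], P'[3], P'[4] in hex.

P'[1] = F, P'[2] = D, P'[3] = E, P'[4] = E

In CTR with a reused counter, both messages share the same keystream S_i, so C_i ⊕ C'_i = P_i ⊕ P'_i and thus P'_i = P_i ⊕ C_i ⊕ C'_i.
P'[1]: 0 ⊕ D ⊕ 2 = F.
P'[2]: 9 ⊕ 9 ⊕ D = D.
P'[3]: D ⊕ 2 ⊕ 1 = E.
P'[4]: E ⊕ C ⊕ C = E.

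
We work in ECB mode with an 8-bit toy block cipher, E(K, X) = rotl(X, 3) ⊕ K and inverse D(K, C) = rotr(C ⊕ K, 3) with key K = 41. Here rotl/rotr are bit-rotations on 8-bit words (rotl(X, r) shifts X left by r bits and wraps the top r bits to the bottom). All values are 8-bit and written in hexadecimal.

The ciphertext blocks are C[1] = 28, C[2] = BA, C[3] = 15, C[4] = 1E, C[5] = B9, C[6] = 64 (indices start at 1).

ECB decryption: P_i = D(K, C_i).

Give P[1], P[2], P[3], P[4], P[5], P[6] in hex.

P[1] = 2D, P[2] = 7F, P[3] = 8A, P[4] = EB, P[5] = 1F, P[6] = A4

P[1]: D(K, 28) = 2D.
P[2]: D(K, BA) = 7F.
P[3]: D(K, 15) = 8A.
P[4]: D(K, 1E) = EB.
P[5]: D(K, B9) = 1F.
P[6]: D(K, 64) = A4.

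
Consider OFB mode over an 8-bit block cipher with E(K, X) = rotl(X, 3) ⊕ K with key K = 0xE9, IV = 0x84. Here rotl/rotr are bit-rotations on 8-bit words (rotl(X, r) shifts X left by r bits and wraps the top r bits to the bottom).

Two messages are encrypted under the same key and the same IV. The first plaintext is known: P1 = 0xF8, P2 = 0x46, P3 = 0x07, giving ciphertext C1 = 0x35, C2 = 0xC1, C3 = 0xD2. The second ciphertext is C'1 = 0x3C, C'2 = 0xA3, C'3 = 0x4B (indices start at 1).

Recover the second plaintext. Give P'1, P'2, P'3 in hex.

In OFB with a reused IV, both messages share the same keystream S_i, so C_i ⊕ C'_i = P_i ⊕ P'_i and thus P'_i = P_i ⊕ C_i ⊕ C'_i.
P'1: 0xF8 ⊕ 0x35 ⊕ 0x3C = 0xF1.
P'2: 0x46 ⊕ 0xC1 ⊕ 0xA3 = 0x24.
P'3: 0x07 ⊕ 0xD2 ⊕ 0x4B = 0x9E.

P'1 = 0xF1, P'2 = 0x24, P'3 = 0x9E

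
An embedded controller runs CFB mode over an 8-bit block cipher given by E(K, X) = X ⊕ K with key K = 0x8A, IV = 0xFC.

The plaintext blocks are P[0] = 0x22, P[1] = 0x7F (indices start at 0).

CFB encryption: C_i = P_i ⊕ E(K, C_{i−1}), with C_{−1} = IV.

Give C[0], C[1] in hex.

C[0]: E(K, 0xFC) = 0x76; 0x22 ⊕ 0x76 = 0x54.
C[1]: E(K, 0x54) = 0xDE; 0x7F ⊕ 0xDE = 0xA1.

C[0] = 0x54, C[1] = 0xA1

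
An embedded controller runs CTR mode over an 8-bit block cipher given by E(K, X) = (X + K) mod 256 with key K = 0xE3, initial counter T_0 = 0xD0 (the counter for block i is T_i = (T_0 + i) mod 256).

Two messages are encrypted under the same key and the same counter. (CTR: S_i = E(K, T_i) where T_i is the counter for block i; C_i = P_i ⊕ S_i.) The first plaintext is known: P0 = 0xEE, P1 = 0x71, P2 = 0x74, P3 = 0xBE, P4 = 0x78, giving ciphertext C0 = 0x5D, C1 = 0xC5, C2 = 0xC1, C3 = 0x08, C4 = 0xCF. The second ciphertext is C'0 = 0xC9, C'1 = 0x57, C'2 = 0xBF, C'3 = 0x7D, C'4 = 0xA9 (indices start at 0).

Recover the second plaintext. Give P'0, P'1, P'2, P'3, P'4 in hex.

P'0 = 0x7A, P'1 = 0xE3, P'2 = 0x0A, P'3 = 0xCB, P'4 = 0x1E

In CTR with a reused counter, both messages share the same keystream S_i, so C_i ⊕ C'_i = P_i ⊕ P'_i and thus P'_i = P_i ⊕ C_i ⊕ C'_i.
P'0: 0xEE ⊕ 0x5D ⊕ 0xC9 = 0x7A.
P'1: 0x71 ⊕ 0xC5 ⊕ 0x57 = 0xE3.
P'2: 0x74 ⊕ 0xC1 ⊕ 0xBF = 0x0A.
P'3: 0xBE ⊕ 0x08 ⊕ 0x7D = 0xCB.
P'4: 0x78 ⊕ 0xCF ⊕ 0xA9 = 0x1E.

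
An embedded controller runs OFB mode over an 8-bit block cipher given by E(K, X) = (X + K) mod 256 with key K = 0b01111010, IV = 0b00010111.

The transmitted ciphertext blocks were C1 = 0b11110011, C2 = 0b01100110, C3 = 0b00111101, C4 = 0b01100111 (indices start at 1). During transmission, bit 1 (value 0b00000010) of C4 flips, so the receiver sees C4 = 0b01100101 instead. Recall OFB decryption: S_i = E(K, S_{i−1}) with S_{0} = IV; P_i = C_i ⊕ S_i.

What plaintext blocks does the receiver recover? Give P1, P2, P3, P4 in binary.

Only C4 changed, to 0b01100101. In OFB, a change in C_i flips the same bit in P_i only; the keystream is unaffected. Decrypting the received ciphertext:
P1: S = E(K, 0b00010111) = 0b10010001; 0b11110011 ⊕ 0b10010001 = 0b01100010.
P2: S = E(K, 0b10010001) = 0b00001011; 0b01100110 ⊕ 0b00001011 = 0b01101101.
P3: S = E(K, 0b00001011) = 0b10000101; 0b00111101 ⊕ 0b10000101 = 0b10111000.
P4: S = E(K, 0b10000101) = 0b11111111; 0b01100101 ⊕ 0b11111111 = 0b10011010.
Blocks that differ from the original plaintext: P4.

P1 = 0b01100010, P2 = 0b01101101, P3 = 0b10111000, P4 = 0b10011010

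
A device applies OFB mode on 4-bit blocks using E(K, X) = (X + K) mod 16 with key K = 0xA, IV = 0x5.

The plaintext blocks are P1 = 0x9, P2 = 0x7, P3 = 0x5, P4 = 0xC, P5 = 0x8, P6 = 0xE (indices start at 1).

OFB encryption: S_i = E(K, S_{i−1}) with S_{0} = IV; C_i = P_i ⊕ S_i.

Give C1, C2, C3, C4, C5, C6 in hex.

C1: S = E(K, 0x5) = 0xF; 0x9 ⊕ 0xF = 0x6.
C2: S = E(K, 0xF) = 0x9; 0x7 ⊕ 0x9 = 0xE.
C3: S = E(K, 0x9) = 0x3; 0x5 ⊕ 0x3 = 0x6.
C4: S = E(K, 0x3) = 0xD; 0xC ⊕ 0xD = 0x1.
C5: S = E(K, 0xD) = 0x7; 0x8 ⊕ 0x7 = 0xF.
C6: S = E(K, 0x7) = 0x1; 0xE ⊕ 0x1 = 0xF.

C1 = 0x6, C2 = 0xE, C3 = 0x6, C4 = 0x1, C5 = 0xF, C6 = 0xF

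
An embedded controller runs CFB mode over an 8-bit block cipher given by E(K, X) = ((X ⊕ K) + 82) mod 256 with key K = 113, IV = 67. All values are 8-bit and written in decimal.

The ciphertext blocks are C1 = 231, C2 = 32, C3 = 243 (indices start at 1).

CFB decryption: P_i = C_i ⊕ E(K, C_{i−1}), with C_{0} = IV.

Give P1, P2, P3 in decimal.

P1 = 99, P2 = 200, P3 = 80

P1: E(K, 67) = 132; 231 ⊕ 132 = 99.
P2: E(K, 231) = 232; 32 ⊕ 232 = 200.
P3: E(K, 32) = 163; 243 ⊕ 163 = 80.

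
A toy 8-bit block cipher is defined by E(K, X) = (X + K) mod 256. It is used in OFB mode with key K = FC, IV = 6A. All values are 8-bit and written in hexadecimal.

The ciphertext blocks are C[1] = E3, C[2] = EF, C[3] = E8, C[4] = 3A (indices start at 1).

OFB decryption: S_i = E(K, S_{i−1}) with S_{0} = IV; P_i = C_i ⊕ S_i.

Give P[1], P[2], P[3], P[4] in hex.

P[1] = 85, P[2] = 8D, P[3] = B6, P[4] = 60

P[1]: S = E(K, 6A) = 66; E3 ⊕ 66 = 85.
P[2]: S = E(K, 66) = 62; EF ⊕ 62 = 8D.
P[3]: S = E(K, 62) = 5E; E8 ⊕ 5E = B6.
P[4]: S = E(K, 5E) = 5A; 3A ⊕ 5A = 60.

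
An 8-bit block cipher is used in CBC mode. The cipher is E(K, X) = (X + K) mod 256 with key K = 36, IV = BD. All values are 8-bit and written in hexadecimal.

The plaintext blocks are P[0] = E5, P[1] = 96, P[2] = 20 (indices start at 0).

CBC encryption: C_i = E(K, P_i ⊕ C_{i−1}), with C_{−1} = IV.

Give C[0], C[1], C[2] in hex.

C[0] = 8E, C[1] = 4E, C[2] = A4

C[0]: P[0] ⊕ BD = 58; E(K, 58) = 8E.
C[1]: P[1] ⊕ 8E = 18; E(K, 18) = 4E.
C[2]: P[2] ⊕ 4E = 6E; E(K, 6E) = A4.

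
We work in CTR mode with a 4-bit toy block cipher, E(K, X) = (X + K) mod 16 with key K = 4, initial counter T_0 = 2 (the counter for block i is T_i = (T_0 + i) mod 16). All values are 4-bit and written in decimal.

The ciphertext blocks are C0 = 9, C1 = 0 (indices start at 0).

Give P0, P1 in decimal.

P0 = 15, P1 = 7

CTR decryption: S_i = E(K, T_i) where T_i is the counter for block i; P_i = C_i ⊕ S_i.
P0: T = 2, S = E(K, T) = 6; 9 ⊕ 6 = 15.
P1: T = 3, S = E(K, T) = 7; 0 ⊕ 7 = 7.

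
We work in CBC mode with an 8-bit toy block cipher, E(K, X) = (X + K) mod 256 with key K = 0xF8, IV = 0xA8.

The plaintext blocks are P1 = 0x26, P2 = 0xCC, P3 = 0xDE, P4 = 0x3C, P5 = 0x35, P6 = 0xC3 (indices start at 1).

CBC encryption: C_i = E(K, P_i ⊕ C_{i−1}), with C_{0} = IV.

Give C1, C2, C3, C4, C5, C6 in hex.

C1: P1 ⊕ 0xA8 = 0x8E; E(K, 0x8E) = 0x86.
C2: P2 ⊕ 0x86 = 0x4A; E(K, 0x4A) = 0x42.
C3: P3 ⊕ 0x42 = 0x9C; E(K, 0x9C) = 0x94.
C4: P4 ⊕ 0x94 = 0xA8; E(K, 0xA8) = 0xA0.
C5: P5 ⊕ 0xA0 = 0x95; E(K, 0x95) = 0x8D.
C6: P6 ⊕ 0x8D = 0x4E; E(K, 0x4E) = 0x46.

C1 = 0x86, C2 = 0x42, C3 = 0x94, C4 = 0xA0, C5 = 0x8D, C6 = 0x46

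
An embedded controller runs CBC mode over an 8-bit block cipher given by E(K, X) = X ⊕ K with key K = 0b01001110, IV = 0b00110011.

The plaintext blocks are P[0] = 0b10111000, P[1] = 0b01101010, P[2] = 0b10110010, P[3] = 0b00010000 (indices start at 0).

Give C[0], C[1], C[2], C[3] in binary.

CBC encryption: C_i = E(K, P_i ⊕ C_{i−1}), with C_{−1} = IV.
C[0]: P[0] ⊕ 0b00110011 = 0b10001011; E(K, 0b10001011) = 0b11000101.
C[1]: P[1] ⊕ 0b11000101 = 0b10101111; E(K, 0b10101111) = 0b11100001.
C[2]: P[2] ⊕ 0b11100001 = 0b01010011; E(K, 0b01010011) = 0b00011101.
C[3]: P[3] ⊕ 0b00011101 = 0b00001101; E(K, 0b00001101) = 0b01000011.

C[0] = 0b11000101, C[1] = 0b11100001, C[2] = 0b00011101, C[3] = 0b01000011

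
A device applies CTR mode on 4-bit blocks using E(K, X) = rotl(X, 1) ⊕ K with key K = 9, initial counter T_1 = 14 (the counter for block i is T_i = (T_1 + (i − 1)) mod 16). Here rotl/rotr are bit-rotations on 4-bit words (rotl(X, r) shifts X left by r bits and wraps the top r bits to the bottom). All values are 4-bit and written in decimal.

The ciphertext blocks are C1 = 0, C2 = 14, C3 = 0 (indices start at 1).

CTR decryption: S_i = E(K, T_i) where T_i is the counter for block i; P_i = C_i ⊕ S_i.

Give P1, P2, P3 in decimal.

P1: T = 14, S = E(K, T) = 4; 0 ⊕ 4 = 4.
P2: T = 15, S = E(K, T) = 6; 14 ⊕ 6 = 8.
P3: T = 0, S = E(K, T) = 9; 0 ⊕ 9 = 9.

P1 = 4, P2 = 8, P3 = 9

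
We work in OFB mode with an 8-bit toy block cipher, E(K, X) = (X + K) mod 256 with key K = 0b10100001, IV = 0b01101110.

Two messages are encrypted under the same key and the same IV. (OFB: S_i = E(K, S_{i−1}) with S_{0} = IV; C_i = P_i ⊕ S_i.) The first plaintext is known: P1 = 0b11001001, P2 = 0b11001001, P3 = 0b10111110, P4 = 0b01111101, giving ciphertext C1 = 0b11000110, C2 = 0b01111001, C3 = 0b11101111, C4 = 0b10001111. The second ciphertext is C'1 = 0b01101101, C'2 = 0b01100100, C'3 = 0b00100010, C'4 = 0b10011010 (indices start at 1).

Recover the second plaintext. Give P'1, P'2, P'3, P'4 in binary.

In OFB with a reused IV, both messages share the same keystream S_i, so C_i ⊕ C'_i = P_i ⊕ P'_i and thus P'_i = P_i ⊕ C_i ⊕ C'_i.
P'1: 0b11001001 ⊕ 0b11000110 ⊕ 0b01101101 = 0b01100010.
P'2: 0b11001001 ⊕ 0b01111001 ⊕ 0b01100100 = 0b11010100.
P'3: 0b10111110 ⊕ 0b11101111 ⊕ 0b00100010 = 0b01110011.
P'4: 0b01111101 ⊕ 0b10001111 ⊕ 0b10011010 = 0b01101000.

P'1 = 0b01100010, P'2 = 0b11010100, P'3 = 0b01110011, P'4 = 0b01101000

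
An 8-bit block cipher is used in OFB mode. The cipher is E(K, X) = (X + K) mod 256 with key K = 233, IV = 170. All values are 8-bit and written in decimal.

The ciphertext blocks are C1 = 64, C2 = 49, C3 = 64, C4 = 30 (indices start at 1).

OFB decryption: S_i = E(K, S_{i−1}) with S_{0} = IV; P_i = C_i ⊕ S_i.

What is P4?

P4 = 80

P1: S = E(K, 170) = 147; 64 ⊕ 147 = 211.
P2: S = E(K, 147) = 124; 49 ⊕ 124 = 77.
P3: S = E(K, 124) = 101; 64 ⊕ 101 = 37.
P4: S = E(K, 101) = 78; 30 ⊕ 78 = 80.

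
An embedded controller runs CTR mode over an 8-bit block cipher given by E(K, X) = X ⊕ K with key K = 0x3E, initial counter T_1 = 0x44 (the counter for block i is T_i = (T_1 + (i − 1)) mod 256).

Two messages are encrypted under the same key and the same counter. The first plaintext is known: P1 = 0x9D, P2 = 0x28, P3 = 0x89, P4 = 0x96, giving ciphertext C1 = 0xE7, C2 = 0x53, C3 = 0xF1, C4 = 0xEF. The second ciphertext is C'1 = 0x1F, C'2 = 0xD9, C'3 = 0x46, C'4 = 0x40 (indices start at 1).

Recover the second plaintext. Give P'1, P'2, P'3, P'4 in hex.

P'1 = 0x65, P'2 = 0xA2, P'3 = 0x3E, P'4 = 0x39

In CTR with a reused counter, both messages share the same keystream S_i, so C_i ⊕ C'_i = P_i ⊕ P'_i and thus P'_i = P_i ⊕ C_i ⊕ C'_i.
P'1: 0x9D ⊕ 0xE7 ⊕ 0x1F = 0x65.
P'2: 0x28 ⊕ 0x53 ⊕ 0xD9 = 0xA2.
P'3: 0x89 ⊕ 0xF1 ⊕ 0x46 = 0x3E.
P'4: 0x96 ⊕ 0xEF ⊕ 0x40 = 0x39.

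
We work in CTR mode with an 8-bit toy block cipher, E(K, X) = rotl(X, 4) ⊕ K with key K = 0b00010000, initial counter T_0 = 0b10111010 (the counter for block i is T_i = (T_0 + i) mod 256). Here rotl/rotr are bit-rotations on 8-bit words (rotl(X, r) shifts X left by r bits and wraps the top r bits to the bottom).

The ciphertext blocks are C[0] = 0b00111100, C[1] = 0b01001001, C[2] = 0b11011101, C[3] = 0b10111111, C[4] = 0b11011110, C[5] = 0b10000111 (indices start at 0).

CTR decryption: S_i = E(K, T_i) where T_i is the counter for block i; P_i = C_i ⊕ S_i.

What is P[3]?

P[3] = 0b01110100

P[3]: T = 0b10111101, S = E(K, T) = 0b11001011; 0b10111111 ⊕ 0b11001011 = 0b01110100.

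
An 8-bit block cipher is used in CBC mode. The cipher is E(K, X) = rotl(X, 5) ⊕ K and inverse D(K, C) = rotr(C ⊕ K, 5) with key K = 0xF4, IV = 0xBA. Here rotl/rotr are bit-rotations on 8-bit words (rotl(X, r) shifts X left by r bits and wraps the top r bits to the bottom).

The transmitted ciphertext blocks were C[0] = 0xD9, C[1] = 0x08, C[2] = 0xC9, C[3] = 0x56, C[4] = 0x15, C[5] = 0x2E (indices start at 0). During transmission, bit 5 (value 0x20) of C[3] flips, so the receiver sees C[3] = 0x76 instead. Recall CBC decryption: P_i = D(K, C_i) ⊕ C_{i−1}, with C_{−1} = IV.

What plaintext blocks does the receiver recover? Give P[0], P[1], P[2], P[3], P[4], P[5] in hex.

Only C[3] changed, to 0x76. In CBC, a change in C_i garbles P_i and flips the same bit in P_{i+1}. Decrypting the received ciphertext:
P[0]: D(K, 0xD9) = 0x69; 0x69 ⊕ 0xBA = 0xD3.
P[1]: D(K, 0x08) = 0xE7; 0xE7 ⊕ 0xD9 = 0x3E.
P[2]: D(K, 0xC9) = 0xE9; 0xE9 ⊕ 0x08 = 0xE1.
P[3]: D(K, 0x76) = 0x14; 0x14 ⊕ 0xC9 = 0xDD.
P[4]: D(K, 0x15) = 0x0F; 0x0F ⊕ 0x76 = 0x79.
P[5]: D(K, 0x2E) = 0xD6; 0xD6 ⊕ 0x15 = 0xC3.
Blocks that differ from the original plaintext: P[3], P[4].

P[0] = 0xD3, P[1] = 0x3E, P[2] = 0xE1, P[3] = 0xDD, P[4] = 0x79, P[5] = 0xC3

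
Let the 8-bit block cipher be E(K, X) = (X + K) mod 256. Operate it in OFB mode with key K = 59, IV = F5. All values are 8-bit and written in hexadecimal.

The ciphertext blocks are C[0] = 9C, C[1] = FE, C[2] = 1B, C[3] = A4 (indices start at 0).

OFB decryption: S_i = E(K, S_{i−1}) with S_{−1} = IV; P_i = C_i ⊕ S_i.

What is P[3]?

P[3] = FD

P[0]: S = E(K, F5) = 4E; 9C ⊕ 4E = D2.
P[1]: S = E(K, 4E) = A7; FE ⊕ A7 = 59.
P[2]: S = E(K, A7) = 00; 1B ⊕ 00 = 1B.
P[3]: S = E(K, 00) = 59; A4 ⊕ 59 = FD.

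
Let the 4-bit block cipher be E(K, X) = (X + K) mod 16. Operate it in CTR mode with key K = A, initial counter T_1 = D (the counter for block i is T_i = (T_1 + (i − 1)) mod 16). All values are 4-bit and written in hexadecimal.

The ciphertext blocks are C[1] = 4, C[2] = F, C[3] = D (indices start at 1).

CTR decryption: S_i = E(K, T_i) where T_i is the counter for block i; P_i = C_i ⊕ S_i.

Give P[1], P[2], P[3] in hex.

P[1]: T = D, S = E(K, T) = 7; 4 ⊕ 7 = 3.
P[2]: T = E, S = E(K, T) = 8; F ⊕ 8 = 7.
P[3]: T = F, S = E(K, T) = 9; D ⊕ 9 = 4.

P[1] = 3, P[2] = 7, P[3] = 4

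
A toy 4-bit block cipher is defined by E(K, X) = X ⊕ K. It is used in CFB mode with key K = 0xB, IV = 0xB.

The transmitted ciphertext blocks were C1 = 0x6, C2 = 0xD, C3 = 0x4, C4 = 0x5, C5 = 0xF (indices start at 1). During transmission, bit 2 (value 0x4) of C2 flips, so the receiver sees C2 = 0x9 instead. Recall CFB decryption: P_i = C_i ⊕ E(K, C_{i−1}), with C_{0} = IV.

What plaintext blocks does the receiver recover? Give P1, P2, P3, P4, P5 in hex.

Only C2 changed, to 0x9. In CFB, a change in C_i flips the same bit in P_i and garbles P_{i+1}. Decrypting the received ciphertext:
P1: E(K, 0xB) = 0x0; 0x6 ⊕ 0x0 = 0x6.
P2: E(K, 0x6) = 0xD; 0x9 ⊕ 0xD = 0x4.
P3: E(K, 0x9) = 0x2; 0x4 ⊕ 0x2 = 0x6.
P4: E(K, 0x4) = 0xF; 0x5 ⊕ 0xF = 0xA.
P5: E(K, 0x5) = 0xE; 0xF ⊕ 0xE = 0x1.
Blocks that differ from the original plaintext: P2, P3.

P1 = 0x6, P2 = 0x4, P3 = 0x6, P4 = 0xA, P5 = 0x1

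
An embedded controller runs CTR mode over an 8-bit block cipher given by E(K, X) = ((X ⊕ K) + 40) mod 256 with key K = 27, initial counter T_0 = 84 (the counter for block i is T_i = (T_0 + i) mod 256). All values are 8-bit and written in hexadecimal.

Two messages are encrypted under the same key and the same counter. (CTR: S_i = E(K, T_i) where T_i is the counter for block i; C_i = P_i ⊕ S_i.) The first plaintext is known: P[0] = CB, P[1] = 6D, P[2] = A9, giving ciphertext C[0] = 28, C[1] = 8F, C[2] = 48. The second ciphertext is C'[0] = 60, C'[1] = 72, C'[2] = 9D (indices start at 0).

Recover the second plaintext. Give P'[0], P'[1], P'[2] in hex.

In CTR with a reused counter, both messages share the same keystream S_i, so C_i ⊕ C'_i = P_i ⊕ P'_i and thus P'_i = P_i ⊕ C_i ⊕ C'_i.
P'[0]: CB ⊕ 28 ⊕ 60 = 83.
P'[1]: 6D ⊕ 8F ⊕ 72 = 90.
P'[2]: A9 ⊕ 48 ⊕ 9D = 7C.

P'[0] = 83, P'[1] = 90, P'[2] = 7C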